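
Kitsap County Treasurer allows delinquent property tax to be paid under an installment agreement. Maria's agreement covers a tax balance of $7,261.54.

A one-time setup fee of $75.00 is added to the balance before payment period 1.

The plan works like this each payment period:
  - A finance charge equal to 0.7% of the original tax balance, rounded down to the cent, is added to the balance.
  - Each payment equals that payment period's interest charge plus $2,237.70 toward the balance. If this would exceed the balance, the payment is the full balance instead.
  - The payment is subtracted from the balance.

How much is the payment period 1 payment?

$2,288.53

Payment period 1: $7,336.54 +$50.83 interest = $7,387.37; pay $2,288.53 → $5,098.84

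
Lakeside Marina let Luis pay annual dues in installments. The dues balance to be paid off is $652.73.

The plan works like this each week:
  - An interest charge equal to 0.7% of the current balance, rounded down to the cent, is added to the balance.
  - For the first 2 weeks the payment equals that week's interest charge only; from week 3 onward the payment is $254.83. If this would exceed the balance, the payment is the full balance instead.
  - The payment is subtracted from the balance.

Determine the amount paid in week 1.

Week 1: opening $652.73; interest $4.56 → $657.29; payment $4.56; balance $652.73

$4.56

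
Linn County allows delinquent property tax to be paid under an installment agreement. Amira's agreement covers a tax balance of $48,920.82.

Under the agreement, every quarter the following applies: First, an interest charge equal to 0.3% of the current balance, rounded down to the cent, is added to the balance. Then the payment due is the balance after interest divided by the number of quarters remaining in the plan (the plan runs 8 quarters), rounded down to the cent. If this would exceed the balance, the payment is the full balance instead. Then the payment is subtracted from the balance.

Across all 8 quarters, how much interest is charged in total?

$665.04

Quarter 1: opening $48,920.82; interest $146.76 → $49,067.58; payment $6,133.44; balance $42,934.14
Quarter 2: opening $42,934.14; interest $128.80 → $43,062.94; payment $6,151.84; balance $36,911.10
Quarter 3: opening $36,911.10; interest $110.73 → $37,021.83; payment $6,170.30; balance $30,851.53
Quarter 4: opening $30,851.53; interest $92.55 → $30,944.08; payment $6,188.81; balance $24,755.27
Quarter 5: opening $24,755.27; interest $74.26 → $24,829.53; payment $6,207.38; balance $18,622.15
Quarter 6: opening $18,622.15; interest $55.86 → $18,678.01; payment $6,226.00; balance $12,452.01
Quarter 7: opening $12,452.01; interest $37.35 → $12,489.36; payment $6,244.68; balance $6,244.68
Quarter 8: opening $6,244.68; interest $18.73 → $6,263.41; payment $6,263.41; balance $0.00
Total interest: $146.76 + $128.80 + $110.73 + $92.55 + $74.26 + $55.86 + $37.35 + $18.73 = $665.04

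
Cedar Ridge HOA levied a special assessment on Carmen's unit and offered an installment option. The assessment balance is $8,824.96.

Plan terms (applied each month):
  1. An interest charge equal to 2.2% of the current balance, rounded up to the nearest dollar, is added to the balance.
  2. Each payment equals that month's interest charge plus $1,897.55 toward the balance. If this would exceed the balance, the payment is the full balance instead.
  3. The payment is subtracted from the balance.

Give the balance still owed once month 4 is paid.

Month 1: opening $8,824.96; interest $195.00 → $9,019.96; payment $2,092.55; balance $6,927.41
Month 2: opening $6,927.41; interest $153.00 → $7,080.41; payment $2,050.55; balance $5,029.86
Month 3: opening $5,029.86; interest $111.00 → $5,140.86; payment $2,008.55; balance $3,132.31
Month 4: opening $3,132.31; interest $69.00 → $3,201.31; payment $1,966.55; balance $1,234.76

$1,234.76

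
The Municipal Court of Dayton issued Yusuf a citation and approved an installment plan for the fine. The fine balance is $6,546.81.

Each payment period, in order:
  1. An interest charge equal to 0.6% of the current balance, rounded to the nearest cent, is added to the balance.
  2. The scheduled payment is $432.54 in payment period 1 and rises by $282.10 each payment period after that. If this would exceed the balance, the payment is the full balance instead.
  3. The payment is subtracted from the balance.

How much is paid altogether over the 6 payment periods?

$6,712.80

Payment period 1: opening $6,546.81; interest $39.28 → $6,586.09; payment $432.54; balance $6,153.55
Payment period 2: opening $6,153.55; interest $36.92 → $6,190.47; payment $714.64; balance $5,475.83
Payment period 3: opening $5,475.83; interest $32.85 → $5,508.68; payment $996.74; balance $4,511.94
Payment period 4: opening $4,511.94; interest $27.07 → $4,539.01; payment $1,278.84; balance $3,260.17
Payment period 5: opening $3,260.17; interest $19.56 → $3,279.73; payment $1,560.94; balance $1,718.79
Payment period 6: opening $1,718.79; interest $10.31 → $1,729.10; payment $1,729.10; balance $0.00
Total paid: $6,712.80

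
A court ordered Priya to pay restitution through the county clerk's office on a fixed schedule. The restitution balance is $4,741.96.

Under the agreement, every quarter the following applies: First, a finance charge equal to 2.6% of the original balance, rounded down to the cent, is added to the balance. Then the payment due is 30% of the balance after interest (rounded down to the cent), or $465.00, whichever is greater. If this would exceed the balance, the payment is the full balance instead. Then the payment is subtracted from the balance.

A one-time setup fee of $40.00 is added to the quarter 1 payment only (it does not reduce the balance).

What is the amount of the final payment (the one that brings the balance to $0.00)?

Quarter 1: opening $4,741.96; interest $123.29 → $4,865.25; payment $1,459.57 (+ $40.00 fee); balance $3,405.68
Quarter 2: opening $3,405.68; interest $123.29 → $3,528.97; payment $1,058.69; balance $2,470.28
Quarter 3: opening $2,470.28; interest $123.29 → $2,593.57; payment $778.07; balance $1,815.50
Quarter 4: opening $1,815.50; interest $123.29 → $1,938.79; payment $581.63; balance $1,357.16
Quarter 5: opening $1,357.16; interest $123.29 → $1,480.45; payment $465.00; balance $1,015.45
Quarter 6: opening $1,015.45; interest $123.29 → $1,138.74; payment $465.00; balance $673.74
Quarter 7: opening $673.74; interest $123.29 → $797.03; payment $465.00; balance $332.03
Quarter 8: opening $332.03; interest $123.29 → $455.32; payment $455.32; balance $0.00

$455.32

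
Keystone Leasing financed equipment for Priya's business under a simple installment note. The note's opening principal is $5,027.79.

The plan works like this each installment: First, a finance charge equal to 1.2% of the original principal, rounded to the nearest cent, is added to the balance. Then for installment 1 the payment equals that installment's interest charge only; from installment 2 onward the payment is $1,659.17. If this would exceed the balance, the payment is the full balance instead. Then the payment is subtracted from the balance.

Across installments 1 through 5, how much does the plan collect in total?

# | Opening | Interest | Payment | End bal
1 | $5,027.79 | $60.33 | $60.33 | $5,027.79
2 | $5,027.79 | $60.33 | $1,659.17 | $3,428.95
3 | $3,428.95 | $60.33 | $1,659.17 | $1,830.11
4 | $1,830.11 | $60.33 | $1,659.17 | $231.27
5 | $231.27 | $60.33 | $291.60 | $0.00
Total paid: $5,329.44

$5,329.44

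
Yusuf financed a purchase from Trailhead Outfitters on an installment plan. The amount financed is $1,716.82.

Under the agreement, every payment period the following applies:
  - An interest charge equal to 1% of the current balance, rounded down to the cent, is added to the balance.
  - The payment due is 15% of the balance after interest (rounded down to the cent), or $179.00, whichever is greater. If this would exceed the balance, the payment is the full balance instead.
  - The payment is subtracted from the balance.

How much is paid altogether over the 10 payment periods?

Payment period 1: $1,716.82 +$17.16 interest = $1,733.98; pay $260.09 → $1,473.89
Payment period 2: $1,473.89 +$14.73 interest = $1,488.62; pay $223.29 → $1,265.33
Payment period 3: $1,265.33 +$12.65 interest = $1,277.98; pay $191.69 → $1,086.29
Payment period 4: $1,086.29 +$10.86 interest = $1,097.15; pay $179.00 → $918.15
Payment period 5: $918.15 +$9.18 interest = $927.33; pay $179.00 → $748.33
Payment period 6: $748.33 +$7.48 interest = $755.81; pay $179.00 → $576.81
Payment period 7: $576.81 +$5.76 interest = $582.57; pay $179.00 → $403.57
Payment period 8: $403.57 +$4.03 interest = $407.60; pay $179.00 → $228.60
Payment period 9: $228.60 +$2.28 interest = $230.88; pay $179.00 → $51.88
Payment period 10: $51.88 +$0.51 interest = $52.39; pay $52.39 → $0.00
Total paid: $1,801.46

$1,801.46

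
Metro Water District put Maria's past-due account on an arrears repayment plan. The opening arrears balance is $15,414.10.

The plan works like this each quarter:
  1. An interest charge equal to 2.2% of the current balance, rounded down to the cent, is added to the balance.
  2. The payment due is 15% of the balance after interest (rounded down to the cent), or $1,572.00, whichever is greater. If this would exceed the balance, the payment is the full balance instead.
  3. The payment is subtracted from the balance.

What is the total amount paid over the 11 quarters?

$17,213.08

Quarter 1: $15,414.10 +$339.11 interest = $15,753.21; pay $2,362.98 → $13,390.23
Quarter 2: $13,390.23 +$294.58 interest = $13,684.81; pay $2,052.72 → $11,632.09
Quarter 3: $11,632.09 +$255.90 interest = $11,887.99; pay $1,783.19 → $10,104.80
Quarter 4: $10,104.80 +$222.30 interest = $10,327.10; pay $1,572.00 → $8,755.10
Quarter 5: $8,755.10 +$192.61 interest = $8,947.71; pay $1,572.00 → $7,375.71
Quarter 6: $7,375.71 +$162.26 interest = $7,537.97; pay $1,572.00 → $5,965.97
Quarter 7: $5,965.97 +$131.25 interest = $6,097.22; pay $1,572.00 → $4,525.22
Quarter 8: $4,525.22 +$99.55 interest = $4,624.77; pay $1,572.00 → $3,052.77
Quarter 9: $3,052.77 +$67.16 interest = $3,119.93; pay $1,572.00 → $1,547.93
Quarter 10: $1,547.93 +$34.05 interest = $1,581.98; pay $1,572.00 → $9.98
Quarter 11: $9.98 +$0.21 interest = $10.19; pay $10.19 → $0.00
Total paid: $17,213.08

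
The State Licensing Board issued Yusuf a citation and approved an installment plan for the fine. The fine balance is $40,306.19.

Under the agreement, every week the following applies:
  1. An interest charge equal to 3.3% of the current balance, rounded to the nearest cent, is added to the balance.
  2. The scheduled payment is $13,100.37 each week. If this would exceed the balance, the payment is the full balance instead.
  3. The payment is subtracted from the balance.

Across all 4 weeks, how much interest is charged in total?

Week 1: opening $40,306.19; interest $1,330.10 → $41,636.29; payment $13,100.37; balance $28,535.92
Week 2: opening $28,535.92; interest $941.69 → $29,477.61; payment $13,100.37; balance $16,377.24
Week 3: opening $16,377.24; interest $540.45 → $16,917.69; payment $13,100.37; balance $3,817.32
Week 4: opening $3,817.32; interest $125.97 → $3,943.29; payment $3,943.29; balance $0.00
Total interest: $1,330.10 + $941.69 + $540.45 + $125.97 = $2,938.21

$2,938.21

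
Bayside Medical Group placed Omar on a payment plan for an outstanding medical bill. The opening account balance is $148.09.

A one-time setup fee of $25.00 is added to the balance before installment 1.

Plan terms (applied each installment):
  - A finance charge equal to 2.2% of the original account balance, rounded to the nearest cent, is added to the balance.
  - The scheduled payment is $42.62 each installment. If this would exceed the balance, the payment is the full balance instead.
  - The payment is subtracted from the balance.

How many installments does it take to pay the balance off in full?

5

Installment 1: opening $173.09; interest $3.26 → $176.35; payment $42.62; balance $133.73
Installment 2: opening $133.73; interest $3.26 → $136.99; payment $42.62; balance $94.37
Installment 3: opening $94.37; interest $3.26 → $97.63; payment $42.62; balance $55.01
Installment 4: opening $55.01; interest $3.26 → $58.27; payment $42.62; balance $15.65
Installment 5: opening $15.65; interest $3.26 → $18.91; payment $18.91; balance $0.00
Balance reaches $0.00 in installment 5.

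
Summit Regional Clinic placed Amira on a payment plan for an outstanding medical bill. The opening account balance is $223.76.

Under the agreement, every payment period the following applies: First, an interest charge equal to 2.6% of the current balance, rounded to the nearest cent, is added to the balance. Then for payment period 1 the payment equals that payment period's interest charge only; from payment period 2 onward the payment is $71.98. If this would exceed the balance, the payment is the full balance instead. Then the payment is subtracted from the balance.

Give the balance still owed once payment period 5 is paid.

Payment period 1: opening $223.76; interest $5.82 → $229.58; payment $5.82; balance $223.76
Payment period 2: opening $223.76; interest $5.82 → $229.58; payment $71.98; balance $157.60
Payment period 3: opening $157.60; interest $4.10 → $161.70; payment $71.98; balance $89.72
Payment period 4: opening $89.72; interest $2.33 → $92.05; payment $71.98; balance $20.07
Payment period 5: opening $20.07; interest $0.52 → $20.59; payment $20.59; balance $0.00

$0.00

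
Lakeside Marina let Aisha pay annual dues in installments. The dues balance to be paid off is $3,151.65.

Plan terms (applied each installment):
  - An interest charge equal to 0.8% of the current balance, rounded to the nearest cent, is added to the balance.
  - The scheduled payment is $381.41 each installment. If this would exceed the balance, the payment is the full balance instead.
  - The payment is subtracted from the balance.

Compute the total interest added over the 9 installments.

$122.40

Installment 1: opening $3,151.65; interest $25.21 → $3,176.86; payment $381.41; balance $2,795.45
Installment 2: opening $2,795.45; interest $22.36 → $2,817.81; payment $381.41; balance $2,436.40
Installment 3: opening $2,436.40; interest $19.49 → $2,455.89; payment $381.41; balance $2,074.48
Installment 4: opening $2,074.48; interest $16.60 → $2,091.08; payment $381.41; balance $1,709.67
Installment 5: opening $1,709.67; interest $13.68 → $1,723.35; payment $381.41; balance $1,341.94
Installment 6: opening $1,341.94; interest $10.74 → $1,352.68; payment $381.41; balance $971.27
Installment 7: opening $971.27; interest $7.77 → $979.04; payment $381.41; balance $597.63
Installment 8: opening $597.63; interest $4.78 → $602.41; payment $381.41; balance $221.00
Installment 9: opening $221.00; interest $1.77 → $222.77; payment $222.77; balance $0.00
Total interest: $25.21 + $22.36 + $19.49 + $16.60 + $13.68 + $10.74 + $7.77 + $4.78 + $1.77 = $122.40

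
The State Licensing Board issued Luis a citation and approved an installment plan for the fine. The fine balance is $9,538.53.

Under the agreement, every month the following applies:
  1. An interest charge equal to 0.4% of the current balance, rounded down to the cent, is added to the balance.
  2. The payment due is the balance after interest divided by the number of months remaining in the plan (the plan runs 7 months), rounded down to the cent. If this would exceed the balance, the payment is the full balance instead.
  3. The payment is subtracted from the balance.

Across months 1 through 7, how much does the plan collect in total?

Month 1: opening $9,538.53; interest $38.15 → $9,576.68; payment $1,368.09; balance $8,208.59
Month 2: opening $8,208.59; interest $32.83 → $8,241.42; payment $1,373.57; balance $6,867.85
Month 3: opening $6,867.85; interest $27.47 → $6,895.32; payment $1,379.06; balance $5,516.26
Month 4: opening $5,516.26; interest $22.06 → $5,538.32; payment $1,384.58; balance $4,153.74
Month 5: opening $4,153.74; interest $16.61 → $4,170.35; payment $1,390.11; balance $2,780.24
Month 6: opening $2,780.24; interest $11.12 → $2,791.36; payment $1,395.68; balance $1,395.68
Month 7: opening $1,395.68; interest $5.58 → $1,401.26; payment $1,401.26; balance $0.00
Total paid: $9,692.35

$9,692.35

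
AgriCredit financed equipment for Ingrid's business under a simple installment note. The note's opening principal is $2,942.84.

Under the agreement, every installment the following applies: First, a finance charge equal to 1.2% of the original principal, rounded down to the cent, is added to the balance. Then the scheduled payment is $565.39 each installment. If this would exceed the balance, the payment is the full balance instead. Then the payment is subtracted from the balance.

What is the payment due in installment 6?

$327.75

Installment 1: $2,942.84 +$35.31 interest = $2,978.15; pay $565.39 → $2,412.76
Installment 2: $2,412.76 +$35.31 interest = $2,448.07; pay $565.39 → $1,882.68
Installment 3: $1,882.68 +$35.31 interest = $1,917.99; pay $565.39 → $1,352.60
Installment 4: $1,352.60 +$35.31 interest = $1,387.91; pay $565.39 → $822.52
Installment 5: $822.52 +$35.31 interest = $857.83; pay $565.39 → $292.44
Installment 6: $292.44 +$35.31 interest = $327.75; pay $327.75 → $0.00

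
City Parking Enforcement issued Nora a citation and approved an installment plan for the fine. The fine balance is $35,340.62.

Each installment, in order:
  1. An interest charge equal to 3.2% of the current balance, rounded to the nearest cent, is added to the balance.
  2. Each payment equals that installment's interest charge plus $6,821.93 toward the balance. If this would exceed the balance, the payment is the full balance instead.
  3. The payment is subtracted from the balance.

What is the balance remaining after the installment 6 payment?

Installment 1: opening $35,340.62; interest $1,130.90 → $36,471.52; payment $7,952.83; balance $28,518.69
Installment 2: opening $28,518.69; interest $912.60 → $29,431.29; payment $7,734.53; balance $21,696.76
Installment 3: opening $21,696.76; interest $694.30 → $22,391.06; payment $7,516.23; balance $14,874.83
Installment 4: opening $14,874.83; interest $475.99 → $15,350.82; payment $7,297.92; balance $8,052.90
Installment 5: opening $8,052.90; interest $257.69 → $8,310.59; payment $7,079.62; balance $1,230.97
Installment 6: opening $1,230.97; interest $39.39 → $1,270.36; payment $1,270.36; balance $0.00

$0.00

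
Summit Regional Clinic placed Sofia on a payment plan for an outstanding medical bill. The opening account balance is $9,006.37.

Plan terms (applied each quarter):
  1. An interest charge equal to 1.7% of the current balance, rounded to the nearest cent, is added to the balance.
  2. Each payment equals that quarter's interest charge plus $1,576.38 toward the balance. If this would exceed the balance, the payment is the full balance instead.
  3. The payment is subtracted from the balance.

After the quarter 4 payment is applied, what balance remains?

$2,700.85

Quarter 1: $9,006.37 +$153.11 interest = $9,159.48; pay $1,729.49 → $7,429.99
Quarter 2: $7,429.99 +$126.31 interest = $7,556.30; pay $1,702.69 → $5,853.61
Quarter 3: $5,853.61 +$99.51 interest = $5,953.12; pay $1,675.89 → $4,277.23
Quarter 4: $4,277.23 +$72.71 interest = $4,349.94; pay $1,649.09 → $2,700.85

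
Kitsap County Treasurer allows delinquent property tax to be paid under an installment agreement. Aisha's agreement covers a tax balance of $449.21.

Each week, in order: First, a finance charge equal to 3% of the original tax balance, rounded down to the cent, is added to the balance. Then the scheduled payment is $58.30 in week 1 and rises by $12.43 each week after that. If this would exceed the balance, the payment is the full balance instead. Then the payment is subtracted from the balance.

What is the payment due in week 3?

Week 1: $449.21 +$13.47 interest = $462.68; pay $58.30 → $404.38
Week 2: $404.38 +$13.47 interest = $417.85; pay $70.73 → $347.12
Week 3: $347.12 +$13.47 interest = $360.59; pay $83.16 → $277.43

$83.16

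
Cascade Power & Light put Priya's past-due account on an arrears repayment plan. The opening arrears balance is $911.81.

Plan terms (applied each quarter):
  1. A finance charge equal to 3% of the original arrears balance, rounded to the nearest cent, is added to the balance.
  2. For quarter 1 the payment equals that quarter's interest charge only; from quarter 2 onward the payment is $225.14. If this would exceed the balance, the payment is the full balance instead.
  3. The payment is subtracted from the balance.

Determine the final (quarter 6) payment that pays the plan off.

Quarter 1: $911.81 +$27.35 interest = $939.16; pay $27.35 → $911.81
Quarter 2: $911.81 +$27.35 interest = $939.16; pay $225.14 → $714.02
Quarter 3: $714.02 +$27.35 interest = $741.37; pay $225.14 → $516.23
Quarter 4: $516.23 +$27.35 interest = $543.58; pay $225.14 → $318.44
Quarter 5: $318.44 +$27.35 interest = $345.79; pay $225.14 → $120.65
Quarter 6: $120.65 +$27.35 interest = $148.00; pay $148.00 → $0.00

$148.00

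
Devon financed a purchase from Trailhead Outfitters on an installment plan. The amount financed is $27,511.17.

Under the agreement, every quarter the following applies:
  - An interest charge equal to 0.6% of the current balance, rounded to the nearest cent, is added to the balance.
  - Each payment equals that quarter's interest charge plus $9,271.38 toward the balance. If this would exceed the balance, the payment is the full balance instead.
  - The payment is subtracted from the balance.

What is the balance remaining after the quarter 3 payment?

$0.00

Quarter 1: $27,511.17 +$165.07 interest = $27,676.24; pay $9,436.45 → $18,239.79
Quarter 2: $18,239.79 +$109.44 interest = $18,349.23; pay $9,380.82 → $8,968.41
Quarter 3: $8,968.41 +$53.81 interest = $9,022.22; pay $9,022.22 → $0.00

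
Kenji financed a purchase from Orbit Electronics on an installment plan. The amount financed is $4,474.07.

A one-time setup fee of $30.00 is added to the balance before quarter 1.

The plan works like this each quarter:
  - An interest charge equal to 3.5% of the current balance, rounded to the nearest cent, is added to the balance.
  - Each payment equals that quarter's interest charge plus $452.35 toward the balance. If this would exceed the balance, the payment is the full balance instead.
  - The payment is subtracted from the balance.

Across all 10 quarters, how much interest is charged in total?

$863.97

Quarter 1: opening $4,504.07; interest $157.64 → $4,661.71; payment $609.99; balance $4,051.72
Quarter 2: opening $4,051.72; interest $141.81 → $4,193.53; payment $594.16; balance $3,599.37
Quarter 3: opening $3,599.37; interest $125.98 → $3,725.35; payment $578.33; balance $3,147.02
Quarter 4: opening $3,147.02; interest $110.15 → $3,257.17; payment $562.50; balance $2,694.67
Quarter 5: opening $2,694.67; interest $94.31 → $2,788.98; payment $546.66; balance $2,242.32
Quarter 6: opening $2,242.32; interest $78.48 → $2,320.80; payment $530.83; balance $1,789.97
Quarter 7: opening $1,789.97; interest $62.65 → $1,852.62; payment $515.00; balance $1,337.62
Quarter 8: opening $1,337.62; interest $46.82 → $1,384.44; payment $499.17; balance $885.27
Quarter 9: opening $885.27; interest $30.98 → $916.25; payment $483.33; balance $432.92
Quarter 10: opening $432.92; interest $15.15 → $448.07; payment $448.07; balance $0.00
Total interest: $157.64 + $141.81 + $125.98 + $110.15 + $94.31 + $78.48 + $62.65 + $46.82 + $30.98 + $15.15 = $863.97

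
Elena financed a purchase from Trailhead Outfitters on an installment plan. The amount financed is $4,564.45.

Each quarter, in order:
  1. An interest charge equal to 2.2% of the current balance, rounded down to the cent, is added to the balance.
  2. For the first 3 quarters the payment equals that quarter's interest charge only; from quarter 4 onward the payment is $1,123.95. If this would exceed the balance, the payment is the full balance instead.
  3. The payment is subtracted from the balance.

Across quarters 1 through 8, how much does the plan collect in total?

Quarter 1: opening $4,564.45; interest $100.41 → $4,664.86; payment $100.41; balance $4,564.45
Quarter 2: opening $4,564.45; interest $100.41 → $4,664.86; payment $100.41; balance $4,564.45
Quarter 3: opening $4,564.45; interest $100.41 → $4,664.86; payment $100.41; balance $4,564.45
Quarter 4: opening $4,564.45; interest $100.41 → $4,664.86; payment $1,123.95; balance $3,540.91
Quarter 5: opening $3,540.91; interest $77.90 → $3,618.81; payment $1,123.95; balance $2,494.86
Quarter 6: opening $2,494.86; interest $54.88 → $2,549.74; payment $1,123.95; balance $1,425.79
Quarter 7: opening $1,425.79; interest $31.36 → $1,457.15; payment $1,123.95; balance $333.20
Quarter 8: opening $333.20; interest $7.33 → $340.53; payment $340.53; balance $0.00
Total paid: $5,137.56

$5,137.56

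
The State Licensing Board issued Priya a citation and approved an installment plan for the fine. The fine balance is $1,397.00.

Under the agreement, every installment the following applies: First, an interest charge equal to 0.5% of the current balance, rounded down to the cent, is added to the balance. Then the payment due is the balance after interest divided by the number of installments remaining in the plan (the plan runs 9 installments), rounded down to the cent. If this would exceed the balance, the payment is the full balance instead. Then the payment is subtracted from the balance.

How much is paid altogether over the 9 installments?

Installment 1: opening $1,397.00; interest $6.98 → $1,403.98; payment $155.99; balance $1,247.99
Installment 2: opening $1,247.99; interest $6.23 → $1,254.22; payment $156.77; balance $1,097.45
Installment 3: opening $1,097.45; interest $5.48 → $1,102.93; payment $157.56; balance $945.37
Installment 4: opening $945.37; interest $4.72 → $950.09; payment $158.34; balance $791.75
Installment 5: opening $791.75; interest $3.95 → $795.70; payment $159.14; balance $636.56
Installment 6: opening $636.56; interest $3.18 → $639.74; payment $159.93; balance $479.81
Installment 7: opening $479.81; interest $2.39 → $482.20; payment $160.73; balance $321.47
Installment 8: opening $321.47; interest $1.60 → $323.07; payment $161.53; balance $161.54
Installment 9: opening $161.54; interest $0.80 → $162.34; payment $162.34; balance $0.00
Total paid: $1,432.33

$1,432.33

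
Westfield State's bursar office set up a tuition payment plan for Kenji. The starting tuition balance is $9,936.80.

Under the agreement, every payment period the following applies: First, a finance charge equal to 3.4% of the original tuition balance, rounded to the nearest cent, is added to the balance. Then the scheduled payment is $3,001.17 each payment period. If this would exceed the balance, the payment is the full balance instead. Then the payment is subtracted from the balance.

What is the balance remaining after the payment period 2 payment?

Payment period 1: $9,936.80 +$337.85 interest = $10,274.65; pay $3,001.17 → $7,273.48
Payment period 2: $7,273.48 +$337.85 interest = $7,611.33; pay $3,001.17 → $4,610.16

$4,610.16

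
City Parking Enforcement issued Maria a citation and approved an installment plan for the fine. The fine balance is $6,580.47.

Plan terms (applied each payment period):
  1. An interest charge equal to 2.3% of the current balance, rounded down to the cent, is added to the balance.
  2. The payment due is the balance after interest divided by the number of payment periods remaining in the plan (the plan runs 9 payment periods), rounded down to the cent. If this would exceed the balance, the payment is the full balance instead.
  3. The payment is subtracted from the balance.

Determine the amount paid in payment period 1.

Payment period 1: $6,580.47 +$151.35 interest = $6,731.82; pay $747.98 → $5,983.84

$747.98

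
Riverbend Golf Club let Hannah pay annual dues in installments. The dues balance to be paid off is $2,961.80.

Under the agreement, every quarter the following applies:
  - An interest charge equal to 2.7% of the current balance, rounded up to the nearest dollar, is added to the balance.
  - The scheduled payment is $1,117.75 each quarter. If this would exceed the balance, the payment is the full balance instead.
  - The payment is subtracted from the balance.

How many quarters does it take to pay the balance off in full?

3

Quarter 1: opening $2,961.80; interest $80.00 → $3,041.80; payment $1,117.75; balance $1,924.05
Quarter 2: opening $1,924.05; interest $52.00 → $1,976.05; payment $1,117.75; balance $858.30
Quarter 3: opening $858.30; interest $24.00 → $882.30; payment $882.30; balance $0.00
Balance reaches $0.00 in quarter 3.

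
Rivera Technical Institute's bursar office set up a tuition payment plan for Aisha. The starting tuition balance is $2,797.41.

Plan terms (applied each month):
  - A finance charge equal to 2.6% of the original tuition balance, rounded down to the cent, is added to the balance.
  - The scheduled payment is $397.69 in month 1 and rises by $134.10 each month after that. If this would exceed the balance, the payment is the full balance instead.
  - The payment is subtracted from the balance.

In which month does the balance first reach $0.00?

5

# | Opening | Interest | Payment | End bal
1 | $2,797.41 | $72.73 | $397.69 | $2,472.45
2 | $2,472.45 | $72.73 | $531.79 | $2,013.39
3 | $2,013.39 | $72.73 | $665.89 | $1,420.23
4 | $1,420.23 | $72.73 | $799.99 | $692.97
5 | $692.97 | $72.73 | $765.70 | $0.00
Balance reaches $0.00 in month 5.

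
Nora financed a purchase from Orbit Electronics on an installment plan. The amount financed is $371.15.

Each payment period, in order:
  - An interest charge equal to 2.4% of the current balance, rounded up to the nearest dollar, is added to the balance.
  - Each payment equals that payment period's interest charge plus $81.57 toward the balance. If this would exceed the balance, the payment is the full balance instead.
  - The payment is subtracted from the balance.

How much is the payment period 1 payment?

$90.57

Payment period 1: $371.15 +$9.00 interest = $380.15; pay $90.57 → $289.58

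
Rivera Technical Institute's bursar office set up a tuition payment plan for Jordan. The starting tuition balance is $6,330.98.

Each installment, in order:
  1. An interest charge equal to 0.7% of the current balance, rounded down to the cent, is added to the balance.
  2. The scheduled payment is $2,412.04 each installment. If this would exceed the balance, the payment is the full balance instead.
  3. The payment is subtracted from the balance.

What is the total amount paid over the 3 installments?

Installment 1: opening $6,330.98; interest $44.31 → $6,375.29; payment $2,412.04; balance $3,963.25
Installment 2: opening $3,963.25; interest $27.74 → $3,990.99; payment $2,412.04; balance $1,578.95
Installment 3: opening $1,578.95; interest $11.05 → $1,590.00; payment $1,590.00; balance $0.00
Total paid: $6,414.08

$6,414.08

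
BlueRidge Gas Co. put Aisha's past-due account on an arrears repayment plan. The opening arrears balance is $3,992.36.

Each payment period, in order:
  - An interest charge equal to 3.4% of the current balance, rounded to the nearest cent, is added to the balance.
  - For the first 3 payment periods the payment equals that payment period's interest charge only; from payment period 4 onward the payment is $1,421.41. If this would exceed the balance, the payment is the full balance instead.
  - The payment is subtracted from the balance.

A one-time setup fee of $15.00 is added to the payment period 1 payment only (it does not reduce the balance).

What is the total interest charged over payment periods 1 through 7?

# | Opening | Interest | Payment | Fee | End bal
1 | $3,992.36 | $135.74 | $135.74 | $15.00 | $3,992.36
2 | $3,992.36 | $135.74 | $135.74 | — | $3,992.36
3 | $3,992.36 | $135.74 | $135.74 | — | $3,992.36
4 | $3,992.36 | $135.74 | $1,421.41 | — | $2,706.69
5 | $2,706.69 | $92.03 | $1,421.41 | — | $1,377.31
6 | $1,377.31 | $46.83 | $1,421.41 | — | $2.73
7 | $2.73 | $0.09 | $2.82 | — | $0.00
Total interest: $135.74 + $135.74 + $135.74 + $135.74 + $92.03 + $46.83 + $0.09 = $681.91

$681.91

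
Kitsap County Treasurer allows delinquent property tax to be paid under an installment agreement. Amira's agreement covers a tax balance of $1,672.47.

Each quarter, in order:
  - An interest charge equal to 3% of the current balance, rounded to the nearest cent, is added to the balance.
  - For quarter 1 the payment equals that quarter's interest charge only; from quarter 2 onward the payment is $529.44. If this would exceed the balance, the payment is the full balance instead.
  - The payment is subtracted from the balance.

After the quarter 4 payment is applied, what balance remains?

Quarter 1: $1,672.47 +$50.17 interest = $1,722.64; pay $50.17 → $1,672.47
Quarter 2: $1,672.47 +$50.17 interest = $1,722.64; pay $529.44 → $1,193.20
Quarter 3: $1,193.20 +$35.80 interest = $1,229.00; pay $529.44 → $699.56
Quarter 4: $699.56 +$20.99 interest = $720.55; pay $529.44 → $191.11

$191.11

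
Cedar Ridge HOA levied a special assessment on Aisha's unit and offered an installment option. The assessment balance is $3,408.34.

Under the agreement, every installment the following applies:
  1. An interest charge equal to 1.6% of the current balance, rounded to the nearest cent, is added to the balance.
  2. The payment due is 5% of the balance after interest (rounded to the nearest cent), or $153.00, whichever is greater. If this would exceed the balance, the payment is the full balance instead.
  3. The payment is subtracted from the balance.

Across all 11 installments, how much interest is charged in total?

Installment 1: $3,408.34 +$54.53 interest = $3,462.87; pay $173.14 → $3,289.73
Installment 2: $3,289.73 +$52.64 interest = $3,342.37; pay $167.12 → $3,175.25
Installment 3: $3,175.25 +$50.80 interest = $3,226.05; pay $161.30 → $3,064.75
Installment 4: $3,064.75 +$49.04 interest = $3,113.79; pay $155.69 → $2,958.10
Installment 5: $2,958.10 +$47.33 interest = $3,005.43; pay $153.00 → $2,852.43
Installment 6: $2,852.43 +$45.64 interest = $2,898.07; pay $153.00 → $2,745.07
Installment 7: $2,745.07 +$43.92 interest = $2,788.99; pay $153.00 → $2,635.99
Installment 8: $2,635.99 +$42.18 interest = $2,678.17; pay $153.00 → $2,525.17
Installment 9: $2,525.17 +$40.40 interest = $2,565.57; pay $153.00 → $2,412.57
Installment 10: $2,412.57 +$38.60 interest = $2,451.17; pay $153.00 → $2,298.17
Installment 11: $2,298.17 +$36.77 interest = $2,334.94; pay $153.00 → $2,181.94
Total interest: $54.53 + $52.64 + $50.80 + $49.04 + $47.33 + $45.64 + $43.92 + $42.18 + $40.40 + $38.60 + $36.77 = $501.85

$501.85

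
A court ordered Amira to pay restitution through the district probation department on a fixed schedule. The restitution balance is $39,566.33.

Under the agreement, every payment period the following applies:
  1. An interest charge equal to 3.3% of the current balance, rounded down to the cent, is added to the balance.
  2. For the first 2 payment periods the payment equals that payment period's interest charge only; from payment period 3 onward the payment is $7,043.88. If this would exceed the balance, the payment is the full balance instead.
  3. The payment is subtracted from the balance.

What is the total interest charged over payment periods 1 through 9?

$7,548.50

Payment period 1: $39,566.33 +$1,305.68 interest = $40,872.01; pay $1,305.68 → $39,566.33
Payment period 2: $39,566.33 +$1,305.68 interest = $40,872.01; pay $1,305.68 → $39,566.33
Payment period 3: $39,566.33 +$1,305.68 interest = $40,872.01; pay $7,043.88 → $33,828.13
Payment period 4: $33,828.13 +$1,116.32 interest = $34,944.45; pay $7,043.88 → $27,900.57
Payment period 5: $27,900.57 +$920.71 interest = $28,821.28; pay $7,043.88 → $21,777.40
Payment period 6: $21,777.40 +$718.65 interest = $22,496.05; pay $7,043.88 → $15,452.17
Payment period 7: $15,452.17 +$509.92 interest = $15,962.09; pay $7,043.88 → $8,918.21
Payment period 8: $8,918.21 +$294.30 interest = $9,212.51; pay $7,043.88 → $2,168.63
Payment period 9: $2,168.63 +$71.56 interest = $2,240.19; pay $2,240.19 → $0.00
Total interest: $1,305.68 + $1,305.68 + $1,305.68 + $1,116.32 + $920.71 + $718.65 + $509.92 + $294.30 + $71.56 = $7,548.50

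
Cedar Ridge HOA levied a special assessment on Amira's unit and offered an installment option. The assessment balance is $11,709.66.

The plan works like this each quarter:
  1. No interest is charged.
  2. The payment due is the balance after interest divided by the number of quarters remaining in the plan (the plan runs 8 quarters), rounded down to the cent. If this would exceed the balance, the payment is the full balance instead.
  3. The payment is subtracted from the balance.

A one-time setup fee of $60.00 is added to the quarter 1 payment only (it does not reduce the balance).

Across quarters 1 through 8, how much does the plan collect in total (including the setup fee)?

$11,769.66

Quarter 1: $11,709.66 − $1,463.70 (+ $60.00 fee) → $10,245.96
Quarter 2: $10,245.96 − $1,463.70 → $8,782.26
Quarter 3: $8,782.26 − $1,463.71 → $7,318.55
Quarter 4: $7,318.55 − $1,463.71 → $5,854.84
Quarter 5: $5,854.84 − $1,463.71 → $4,391.13
Quarter 6: $4,391.13 − $1,463.71 → $2,927.42
Quarter 7: $2,927.42 − $1,463.71 → $1,463.71
Quarter 8: $1,463.71 − $1,463.71 → $0.00
Total paid: $11,769.66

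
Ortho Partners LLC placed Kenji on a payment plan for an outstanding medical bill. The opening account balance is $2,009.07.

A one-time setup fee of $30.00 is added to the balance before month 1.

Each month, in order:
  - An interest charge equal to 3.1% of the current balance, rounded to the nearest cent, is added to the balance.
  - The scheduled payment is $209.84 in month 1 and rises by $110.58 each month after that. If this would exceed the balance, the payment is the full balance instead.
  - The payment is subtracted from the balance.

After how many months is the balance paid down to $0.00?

# | Opening | Interest | Payment | End bal
1 | $2,039.07 | $63.21 | $209.84 | $1,892.44
2 | $1,892.44 | $58.67 | $320.42 | $1,630.69
3 | $1,630.69 | $50.55 | $431.00 | $1,250.24
4 | $1,250.24 | $38.76 | $541.58 | $747.42
5 | $747.42 | $23.17 | $652.16 | $118.43
6 | $118.43 | $3.67 | $122.10 | $0.00
Balance reaches $0.00 in month 6.

6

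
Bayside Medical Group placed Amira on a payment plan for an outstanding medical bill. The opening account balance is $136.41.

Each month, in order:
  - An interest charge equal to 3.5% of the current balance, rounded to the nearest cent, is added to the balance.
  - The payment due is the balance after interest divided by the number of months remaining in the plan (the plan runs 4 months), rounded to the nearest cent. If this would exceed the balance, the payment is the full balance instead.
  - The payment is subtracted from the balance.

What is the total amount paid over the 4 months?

Month 1: opening $136.41; interest $4.77 → $141.18; payment $35.30; balance $105.88
Month 2: opening $105.88; interest $3.71 → $109.59; payment $36.53; balance $73.06
Month 3: opening $73.06; interest $2.56 → $75.62; payment $37.81; balance $37.81
Month 4: opening $37.81; interest $1.32 → $39.13; payment $39.13; balance $0.00
Total paid: $148.77

$148.77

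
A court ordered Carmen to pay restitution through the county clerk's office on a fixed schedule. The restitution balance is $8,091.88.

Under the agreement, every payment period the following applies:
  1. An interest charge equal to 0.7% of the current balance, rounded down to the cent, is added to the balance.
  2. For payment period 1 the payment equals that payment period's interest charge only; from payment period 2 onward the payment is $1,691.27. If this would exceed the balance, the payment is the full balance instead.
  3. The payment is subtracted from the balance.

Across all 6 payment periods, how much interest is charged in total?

Payment period 1: opening $8,091.88; interest $56.64 → $8,148.52; payment $56.64; balance $8,091.88
Payment period 2: opening $8,091.88; interest $56.64 → $8,148.52; payment $1,691.27; balance $6,457.25
Payment period 3: opening $6,457.25; interest $45.20 → $6,502.45; payment $1,691.27; balance $4,811.18
Payment period 4: opening $4,811.18; interest $33.67 → $4,844.85; payment $1,691.27; balance $3,153.58
Payment period 5: opening $3,153.58; interest $22.07 → $3,175.65; payment $1,691.27; balance $1,484.38
Payment period 6: opening $1,484.38; interest $10.39 → $1,494.77; payment $1,494.77; balance $0.00
Total interest: $56.64 + $56.64 + $45.20 + $33.67 + $22.07 + $10.39 = $224.61

$224.61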